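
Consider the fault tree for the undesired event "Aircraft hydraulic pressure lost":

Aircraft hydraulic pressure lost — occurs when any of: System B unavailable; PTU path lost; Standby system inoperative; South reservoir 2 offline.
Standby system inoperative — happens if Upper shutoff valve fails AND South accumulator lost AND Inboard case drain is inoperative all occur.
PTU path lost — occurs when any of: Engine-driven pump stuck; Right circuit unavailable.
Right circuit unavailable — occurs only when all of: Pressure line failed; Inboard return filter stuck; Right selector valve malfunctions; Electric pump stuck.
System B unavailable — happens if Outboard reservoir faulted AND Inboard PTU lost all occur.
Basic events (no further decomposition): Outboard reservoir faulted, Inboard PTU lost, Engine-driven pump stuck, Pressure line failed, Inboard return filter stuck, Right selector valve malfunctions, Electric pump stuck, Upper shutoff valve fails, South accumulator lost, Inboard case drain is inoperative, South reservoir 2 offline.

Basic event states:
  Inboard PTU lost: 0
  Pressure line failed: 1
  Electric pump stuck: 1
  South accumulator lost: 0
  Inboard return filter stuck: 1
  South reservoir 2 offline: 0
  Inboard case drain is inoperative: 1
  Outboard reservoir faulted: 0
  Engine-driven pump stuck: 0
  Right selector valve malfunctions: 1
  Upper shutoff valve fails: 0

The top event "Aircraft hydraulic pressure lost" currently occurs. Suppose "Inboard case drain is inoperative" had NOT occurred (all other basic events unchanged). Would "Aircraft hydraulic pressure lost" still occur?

Counterfactual: set "Inboard case drain is inoperative" to not occurred.
System B unavailable [AND]: Outboard reservoir faulted=not, Inboard PTU lost=not → not all inputs occur → does not occur.
Right circuit unavailable [AND]: Pressure line failed=occurs, Inboard return filter stuck=occurs, Right selector valve malfunctions=occurs, Electric pump stuck=occurs → all inputs occur → occurs.
PTU path lost [OR]: Engine-driven pump stuck=not, Right circuit unavailable=occurs → at least one input occurs → occurs.
Standby system inoperative [AND]: Upper shutoff valve fails=not, South accumulator lost=not, Inboard case drain is inoperative=not → not all inputs occur → does not occur.
Aircraft hydraulic pressure lost [OR]: System B unavailable=not, PTU path lost=occurs, Standby system inoperative=not, South reservoir 2 offline=not → at least one input occurs → occurs.

Yes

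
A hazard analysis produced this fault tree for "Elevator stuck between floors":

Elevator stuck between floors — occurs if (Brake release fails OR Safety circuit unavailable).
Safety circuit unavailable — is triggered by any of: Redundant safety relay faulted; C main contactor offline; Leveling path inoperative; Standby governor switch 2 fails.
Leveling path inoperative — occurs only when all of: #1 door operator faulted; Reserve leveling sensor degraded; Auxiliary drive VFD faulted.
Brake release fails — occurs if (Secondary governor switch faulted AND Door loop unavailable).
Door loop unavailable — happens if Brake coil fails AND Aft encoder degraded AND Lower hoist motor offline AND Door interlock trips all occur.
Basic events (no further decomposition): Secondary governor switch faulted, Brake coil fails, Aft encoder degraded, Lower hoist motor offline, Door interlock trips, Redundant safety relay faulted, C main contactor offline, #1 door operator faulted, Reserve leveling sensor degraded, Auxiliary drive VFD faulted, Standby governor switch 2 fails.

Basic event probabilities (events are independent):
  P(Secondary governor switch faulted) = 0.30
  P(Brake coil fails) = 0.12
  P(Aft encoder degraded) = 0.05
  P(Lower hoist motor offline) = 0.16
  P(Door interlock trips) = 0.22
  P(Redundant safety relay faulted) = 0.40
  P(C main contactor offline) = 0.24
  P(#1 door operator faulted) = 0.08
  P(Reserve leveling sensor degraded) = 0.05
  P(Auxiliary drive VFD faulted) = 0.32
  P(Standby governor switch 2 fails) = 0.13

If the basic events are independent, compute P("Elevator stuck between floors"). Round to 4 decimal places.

P(Door loop unavailable) [AND] = 0.12 × 0.05 × 0.16 × 0.22 = 0.000211
P(Brake release fails) [AND] = 0.30 × 0.000211 = 0.000063
P(Leveling path inoperative) [AND] = 0.08 × 0.05 × 0.32 = 0.001280
P(Safety circuit unavailable) [OR] = 1 − (1−0.40) × (1−0.24) × (1−0.001280) × (1−0.13) = 0.603788
P(Elevator stuck between floors) [OR] = 1 − (1−0.000063) × (1−0.603788) = 0.603813
Rounded to 4 decimal places: P(Elevator stuck between floors) ≈ 0.6038.

0.6038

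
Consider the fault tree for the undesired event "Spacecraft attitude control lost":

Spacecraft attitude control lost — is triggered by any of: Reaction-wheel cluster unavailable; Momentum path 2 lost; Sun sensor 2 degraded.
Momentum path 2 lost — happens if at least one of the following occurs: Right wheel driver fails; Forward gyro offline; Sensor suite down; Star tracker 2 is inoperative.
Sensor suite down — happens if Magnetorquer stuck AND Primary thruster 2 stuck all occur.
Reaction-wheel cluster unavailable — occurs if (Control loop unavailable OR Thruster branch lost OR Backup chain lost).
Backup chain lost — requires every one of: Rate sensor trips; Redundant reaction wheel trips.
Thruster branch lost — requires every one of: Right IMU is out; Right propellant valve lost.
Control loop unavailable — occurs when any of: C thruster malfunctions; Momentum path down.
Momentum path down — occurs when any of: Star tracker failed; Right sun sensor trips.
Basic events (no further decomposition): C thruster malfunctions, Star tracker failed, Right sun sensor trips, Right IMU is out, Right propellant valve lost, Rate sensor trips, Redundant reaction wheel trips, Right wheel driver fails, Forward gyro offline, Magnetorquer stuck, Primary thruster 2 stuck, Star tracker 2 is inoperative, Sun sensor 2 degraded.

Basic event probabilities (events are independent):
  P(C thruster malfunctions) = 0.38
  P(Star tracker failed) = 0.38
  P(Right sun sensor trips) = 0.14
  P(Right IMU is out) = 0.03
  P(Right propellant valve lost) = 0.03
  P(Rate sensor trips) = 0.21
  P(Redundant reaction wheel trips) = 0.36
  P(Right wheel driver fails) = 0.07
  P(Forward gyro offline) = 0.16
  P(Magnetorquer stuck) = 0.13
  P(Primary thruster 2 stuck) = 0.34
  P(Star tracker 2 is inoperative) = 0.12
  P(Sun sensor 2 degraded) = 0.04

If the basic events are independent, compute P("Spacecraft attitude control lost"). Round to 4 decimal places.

0.8074

P(Momentum path down) [OR] = 1 − (1−0.38) × (1−0.14) = 0.466800
P(Control loop unavailable) [OR] = 1 − (1−0.38) × (1−0.466800) = 0.669416
P(Thruster branch lost) [AND] = 0.03 × 0.03 = 0.000900
P(Backup chain lost) [AND] = 0.21 × 0.36 = 0.075600
P(Reaction-wheel cluster unavailable) [OR] = 1 − (1−0.669416) × (1−0.000900) × (1−0.075600) = 0.694683
P(Sensor suite down) [AND] = 0.13 × 0.34 = 0.044200
P(Momentum path 2 lost) [OR] = 1 − (1−0.07) × (1−0.16) × (1−0.044200) × (1−0.12) = 0.342930
P(Spacecraft attitude control lost) [OR] = 1 − (1−0.694683) × (1−0.342930) × (1−0.04) = 0.807410
Rounded to 4 decimal places: P(Spacecraft attitude control lost) ≈ 0.8074.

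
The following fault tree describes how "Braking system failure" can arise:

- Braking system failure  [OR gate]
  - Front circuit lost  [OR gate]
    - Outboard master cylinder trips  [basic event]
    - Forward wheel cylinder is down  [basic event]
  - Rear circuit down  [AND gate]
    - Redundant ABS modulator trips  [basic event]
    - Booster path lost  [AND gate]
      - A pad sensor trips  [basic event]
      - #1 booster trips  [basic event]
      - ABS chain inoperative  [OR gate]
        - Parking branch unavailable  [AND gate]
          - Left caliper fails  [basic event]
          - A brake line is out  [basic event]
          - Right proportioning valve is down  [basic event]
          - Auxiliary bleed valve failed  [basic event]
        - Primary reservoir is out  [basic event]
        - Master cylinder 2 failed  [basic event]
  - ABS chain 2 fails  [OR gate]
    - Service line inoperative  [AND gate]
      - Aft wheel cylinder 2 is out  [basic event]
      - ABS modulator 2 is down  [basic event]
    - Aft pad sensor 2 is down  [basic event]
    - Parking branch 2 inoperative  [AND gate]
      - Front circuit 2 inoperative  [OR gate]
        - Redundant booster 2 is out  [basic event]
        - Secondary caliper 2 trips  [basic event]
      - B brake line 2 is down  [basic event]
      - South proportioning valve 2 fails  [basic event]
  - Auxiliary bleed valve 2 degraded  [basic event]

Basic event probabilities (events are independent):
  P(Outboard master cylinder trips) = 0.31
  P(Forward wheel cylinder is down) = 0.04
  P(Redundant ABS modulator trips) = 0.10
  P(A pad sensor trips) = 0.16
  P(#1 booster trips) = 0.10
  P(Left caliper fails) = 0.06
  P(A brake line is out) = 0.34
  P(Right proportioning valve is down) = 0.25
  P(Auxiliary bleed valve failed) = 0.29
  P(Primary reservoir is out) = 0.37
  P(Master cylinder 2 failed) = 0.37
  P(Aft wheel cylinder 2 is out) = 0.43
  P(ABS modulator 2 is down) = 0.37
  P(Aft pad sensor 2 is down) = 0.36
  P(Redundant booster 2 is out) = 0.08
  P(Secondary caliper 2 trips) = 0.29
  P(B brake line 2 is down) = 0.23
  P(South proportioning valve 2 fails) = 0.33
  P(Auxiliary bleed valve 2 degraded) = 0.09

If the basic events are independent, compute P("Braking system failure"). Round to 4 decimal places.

0.6844

P(Front circuit lost) [OR] = 1 − (1−0.31) × (1−0.04) = 0.337600
P(Parking branch unavailable) [AND] = 0.06 × 0.34 × 0.25 × 0.29 = 0.001479
P(ABS chain inoperative) [OR] = 1 − (1−0.001479) × (1−0.37) × (1−0.37) = 0.603687
P(Booster path lost) [AND] = 0.16 × 0.10 × 0.603687 = 0.009659
P(Rear circuit down) [AND] = 0.10 × 0.009659 = 0.000966
P(Service line inoperative) [AND] = 0.43 × 0.37 = 0.159100
P(Front circuit 2 inoperative) [OR] = 1 − (1−0.08) × (1−0.29) = 0.346800
P(Parking branch 2 inoperative) [AND] = 0.346800 × 0.23 × 0.33 = 0.026322
P(ABS chain 2 fails) [OR] = 1 − (1−0.159100) × (1−0.36) × (1−0.026322) = 0.475990
P(Braking system failure) [OR] = 1 − (1−0.337600) × (1−0.000966) × (1−0.475990) × (1−0.09) = 0.684440
Rounded to 4 decimal places: P(Braking system failure) ≈ 0.6844.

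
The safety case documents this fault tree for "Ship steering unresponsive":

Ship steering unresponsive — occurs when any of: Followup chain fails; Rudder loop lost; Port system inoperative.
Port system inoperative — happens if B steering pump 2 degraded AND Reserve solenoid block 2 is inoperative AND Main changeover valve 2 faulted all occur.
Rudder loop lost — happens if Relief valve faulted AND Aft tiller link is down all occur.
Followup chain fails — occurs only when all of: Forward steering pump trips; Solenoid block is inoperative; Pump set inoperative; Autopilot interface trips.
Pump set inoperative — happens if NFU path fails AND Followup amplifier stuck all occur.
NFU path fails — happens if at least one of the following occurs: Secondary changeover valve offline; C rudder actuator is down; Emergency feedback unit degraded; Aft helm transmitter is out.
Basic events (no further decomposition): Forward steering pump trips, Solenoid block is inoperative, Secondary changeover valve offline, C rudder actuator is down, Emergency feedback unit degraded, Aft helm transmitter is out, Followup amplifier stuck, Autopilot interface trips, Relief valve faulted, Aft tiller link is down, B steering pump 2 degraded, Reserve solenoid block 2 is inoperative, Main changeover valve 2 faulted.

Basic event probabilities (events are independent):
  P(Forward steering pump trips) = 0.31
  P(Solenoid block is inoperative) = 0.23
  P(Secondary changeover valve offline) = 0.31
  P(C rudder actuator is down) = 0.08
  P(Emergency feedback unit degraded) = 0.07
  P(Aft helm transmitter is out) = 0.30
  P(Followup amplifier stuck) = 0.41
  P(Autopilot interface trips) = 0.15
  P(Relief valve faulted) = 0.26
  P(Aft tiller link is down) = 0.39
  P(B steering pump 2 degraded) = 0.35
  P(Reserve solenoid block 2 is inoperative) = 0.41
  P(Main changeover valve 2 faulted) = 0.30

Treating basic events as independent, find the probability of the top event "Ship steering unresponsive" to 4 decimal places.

P(NFU path fails) [OR] = 1 − (1−0.31) × (1−0.08) × (1−0.07) × (1−0.30) = 0.586745
P(Pump set inoperative) [AND] = 0.586745 × 0.41 = 0.240565
P(Followup chain fails) [AND] = 0.31 × 0.23 × 0.240565 × 0.15 = 0.002573
P(Rudder loop lost) [AND] = 0.26 × 0.39 = 0.101400
P(Port system inoperative) [AND] = 0.35 × 0.41 × 0.30 = 0.043050
P(Ship steering unresponsive) [OR] = 1 − (1−0.002573) × (1−0.101400) × (1−0.043050) = 0.142297
Rounded to 4 decimal places: P(Ship steering unresponsive) ≈ 0.1423.

0.1423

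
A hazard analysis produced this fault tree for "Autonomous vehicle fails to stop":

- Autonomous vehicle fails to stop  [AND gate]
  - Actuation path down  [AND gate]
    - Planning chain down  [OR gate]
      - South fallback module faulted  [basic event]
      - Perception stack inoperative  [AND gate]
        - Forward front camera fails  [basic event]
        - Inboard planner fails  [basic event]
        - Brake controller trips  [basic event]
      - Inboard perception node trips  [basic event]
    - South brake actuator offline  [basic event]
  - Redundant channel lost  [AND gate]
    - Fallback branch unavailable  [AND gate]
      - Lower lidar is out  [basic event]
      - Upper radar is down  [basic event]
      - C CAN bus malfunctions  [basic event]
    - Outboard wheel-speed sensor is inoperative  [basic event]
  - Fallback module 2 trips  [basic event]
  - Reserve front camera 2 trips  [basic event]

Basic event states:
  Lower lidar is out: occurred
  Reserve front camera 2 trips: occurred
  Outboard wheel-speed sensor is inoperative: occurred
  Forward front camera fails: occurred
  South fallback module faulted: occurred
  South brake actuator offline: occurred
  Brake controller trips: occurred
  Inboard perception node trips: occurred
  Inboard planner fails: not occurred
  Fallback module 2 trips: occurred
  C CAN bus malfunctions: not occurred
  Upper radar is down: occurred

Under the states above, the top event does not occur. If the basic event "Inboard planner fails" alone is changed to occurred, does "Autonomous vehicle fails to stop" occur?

No

Counterfactual: set "Inboard planner fails" to occurred.
Perception stack inoperative [AND]: Forward front camera fails=occurs, Inboard planner fails=occurs, Brake controller trips=occurs → all inputs occur → occurs.
Planning chain down [OR]: South fallback module faulted=occurs, Perception stack inoperative=occurs, Inboard perception node trips=occurs → at least one input occurs → occurs.
Actuation path down [AND]: Planning chain down=occurs, South brake actuator offline=occurs → all inputs occur → occurs.
Fallback branch unavailable [AND]: Lower lidar is out=occurs, Upper radar is down=occurs, C CAN bus malfunctions=not → not all inputs occur → does not occur.
Redundant channel lost [AND]: Fallback branch unavailable=not, Outboard wheel-speed sensor is inoperative=occurs → not all inputs occur → does not occur.
Autonomous vehicle fails to stop [AND]: Actuation path down=occurs, Redundant channel lost=not, Fallback module 2 trips=occurs, Reserve front camera 2 trips=occurs → not all inputs occur → does not occur.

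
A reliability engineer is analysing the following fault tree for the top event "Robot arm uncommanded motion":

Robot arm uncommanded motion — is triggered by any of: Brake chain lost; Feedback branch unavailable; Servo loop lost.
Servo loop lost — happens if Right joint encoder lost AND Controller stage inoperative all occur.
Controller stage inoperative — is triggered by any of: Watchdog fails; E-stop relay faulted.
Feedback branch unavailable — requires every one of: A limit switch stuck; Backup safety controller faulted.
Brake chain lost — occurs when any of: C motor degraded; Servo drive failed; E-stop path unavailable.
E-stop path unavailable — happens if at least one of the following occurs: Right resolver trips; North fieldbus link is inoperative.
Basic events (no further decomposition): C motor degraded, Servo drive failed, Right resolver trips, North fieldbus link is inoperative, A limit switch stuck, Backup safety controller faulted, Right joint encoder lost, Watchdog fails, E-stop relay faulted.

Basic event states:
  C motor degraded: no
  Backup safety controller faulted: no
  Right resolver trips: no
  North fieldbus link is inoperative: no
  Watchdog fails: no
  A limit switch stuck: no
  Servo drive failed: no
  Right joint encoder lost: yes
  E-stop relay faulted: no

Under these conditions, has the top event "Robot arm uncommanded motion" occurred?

No

E-stop path unavailable [OR]: Right resolver trips=not, North fieldbus link is inoperative=not → no input occurs → does not occur.
Brake chain lost [OR]: C motor degraded=not, Servo drive failed=not, E-stop path unavailable=not → no input occurs → does not occur.
Feedback branch unavailable [AND]: A limit switch stuck=not, Backup safety controller faulted=not → not all inputs occur → does not occur.
Controller stage inoperative [OR]: Watchdog fails=not, E-stop relay faulted=not → no input occurs → does not occur.
Servo loop lost [AND]: Right joint encoder lost=occurs, Controller stage inoperative=not → not all inputs occur → does not occur.
Robot arm uncommanded motion [OR]: Brake chain lost=not, Feedback branch unavailable=not, Servo loop lost=not → no input occurs → does not occur.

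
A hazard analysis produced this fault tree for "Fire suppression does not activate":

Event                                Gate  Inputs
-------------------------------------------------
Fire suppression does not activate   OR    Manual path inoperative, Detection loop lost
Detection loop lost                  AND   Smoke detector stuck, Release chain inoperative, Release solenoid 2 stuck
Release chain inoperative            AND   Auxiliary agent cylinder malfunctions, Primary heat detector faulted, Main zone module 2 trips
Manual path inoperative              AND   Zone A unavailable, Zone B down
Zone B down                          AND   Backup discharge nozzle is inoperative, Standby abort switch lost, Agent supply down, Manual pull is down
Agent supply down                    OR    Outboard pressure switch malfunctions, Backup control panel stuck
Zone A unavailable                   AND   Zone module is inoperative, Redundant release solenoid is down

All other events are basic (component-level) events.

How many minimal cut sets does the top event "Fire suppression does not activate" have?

Zone A unavailable [AND]: one cut set from each child combined → 1 × 1 = 1 cut set(s).
Agent supply down [OR]: union of children's cut sets → 2 cut set(s).
Zone B down [AND]: one cut set from each child combined → 1 × 1 × 2 × 1 = 2 cut set(s).
Manual path inoperative [AND]: one cut set from each child combined → 1 × 2 = 2 cut set(s).
Release chain inoperative [AND]: one cut set from each child combined → 1 × 1 × 1 = 1 cut set(s).
Detection loop lost [AND]: one cut set from each child combined → 1 × 1 × 1 = 1 cut set(s).
Fire suppression does not activate [OR]: union of children's cut sets → 3 cut set(s).
Minimal cut sets: {Backup discharge nozzle is inoperative, Manual pull is down, Outboard pressure switch malfunctions, Redundant release solenoid is down, Standby abort switch lost, Zone module is inoperative}; {Backup control panel stuck, Backup discharge nozzle is inoperative, Manual pull is down, Redundant release solenoid is down, Standby abort switch lost, Zone module is inoperative}; {Auxiliary agent cylinder malfunctions, Main zone module 2 trips, Primary heat detector faulted, Release solenoid 2 stuck, Smoke detector stuck}.

3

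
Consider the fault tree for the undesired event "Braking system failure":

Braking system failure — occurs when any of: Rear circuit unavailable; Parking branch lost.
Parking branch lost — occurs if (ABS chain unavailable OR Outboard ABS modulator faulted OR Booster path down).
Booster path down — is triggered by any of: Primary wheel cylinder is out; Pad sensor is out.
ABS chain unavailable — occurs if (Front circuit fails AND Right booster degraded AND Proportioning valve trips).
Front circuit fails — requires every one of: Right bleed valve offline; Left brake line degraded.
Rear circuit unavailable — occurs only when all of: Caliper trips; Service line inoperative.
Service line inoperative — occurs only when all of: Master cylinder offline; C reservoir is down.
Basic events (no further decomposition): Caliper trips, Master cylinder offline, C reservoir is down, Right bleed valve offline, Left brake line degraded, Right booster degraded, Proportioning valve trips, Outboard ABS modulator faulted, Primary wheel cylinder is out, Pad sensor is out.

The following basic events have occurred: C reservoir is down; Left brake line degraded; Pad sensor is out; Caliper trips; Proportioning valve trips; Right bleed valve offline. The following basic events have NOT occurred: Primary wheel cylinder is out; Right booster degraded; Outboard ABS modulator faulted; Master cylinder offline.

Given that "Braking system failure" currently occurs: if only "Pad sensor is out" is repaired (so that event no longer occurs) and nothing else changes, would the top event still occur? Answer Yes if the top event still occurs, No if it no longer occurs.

Counterfactual: set "Pad sensor is out" to not occurred.
Service line inoperative [AND]: Master cylinder offline=not, C reservoir is down=occurs → not all inputs occur → does not occur.
Rear circuit unavailable [AND]: Caliper trips=occurs, Service line inoperative=not → not all inputs occur → does not occur.
Front circuit fails [AND]: Right bleed valve offline=occurs, Left brake line degraded=occurs → all inputs occur → occurs.
ABS chain unavailable [AND]: Front circuit fails=occurs, Right booster degraded=not, Proportioning valve trips=occurs → not all inputs occur → does not occur.
Booster path down [OR]: Primary wheel cylinder is out=not, Pad sensor is out=not → no input occurs → does not occur.
Parking branch lost [OR]: ABS chain unavailable=not, Outboard ABS modulator faulted=not, Booster path down=not → no input occurs → does not occur.
Braking system failure [OR]: Rear circuit unavailable=not, Parking branch lost=not → no input occurs → does not occur.

No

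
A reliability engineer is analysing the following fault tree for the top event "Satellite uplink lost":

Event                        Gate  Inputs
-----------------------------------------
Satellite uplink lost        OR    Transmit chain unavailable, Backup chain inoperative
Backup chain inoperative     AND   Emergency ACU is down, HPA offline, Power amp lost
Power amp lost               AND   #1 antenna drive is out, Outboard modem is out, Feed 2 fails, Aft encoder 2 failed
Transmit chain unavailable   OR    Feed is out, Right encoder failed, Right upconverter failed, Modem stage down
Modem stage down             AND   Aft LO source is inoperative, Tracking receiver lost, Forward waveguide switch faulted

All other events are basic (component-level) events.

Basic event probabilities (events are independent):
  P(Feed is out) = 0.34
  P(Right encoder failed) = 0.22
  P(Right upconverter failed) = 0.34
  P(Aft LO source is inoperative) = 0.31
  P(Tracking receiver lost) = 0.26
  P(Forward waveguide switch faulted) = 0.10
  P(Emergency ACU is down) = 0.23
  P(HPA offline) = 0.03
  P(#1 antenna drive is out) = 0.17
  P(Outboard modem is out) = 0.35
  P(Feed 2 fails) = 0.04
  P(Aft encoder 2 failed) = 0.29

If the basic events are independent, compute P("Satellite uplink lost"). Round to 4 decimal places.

0.6630

P(Modem stage down) [AND] = 0.31 × 0.26 × 0.10 = 0.008060
P(Transmit chain unavailable) [OR] = 1 − (1−0.34) × (1−0.22) × (1−0.34) × (1−0.008060) = 0.662971
P(Power amp lost) [AND] = 0.17 × 0.35 × 0.04 × 0.29 = 0.000690
P(Backup chain inoperative) [AND] = 0.23 × 0.03 × 0.000690 = 0.000005
P(Satellite uplink lost) [OR] = 1 − (1−0.662971) × (1−0.000005) = 0.662973
Rounded to 4 decimal places: P(Satellite uplink lost) ≈ 0.6630.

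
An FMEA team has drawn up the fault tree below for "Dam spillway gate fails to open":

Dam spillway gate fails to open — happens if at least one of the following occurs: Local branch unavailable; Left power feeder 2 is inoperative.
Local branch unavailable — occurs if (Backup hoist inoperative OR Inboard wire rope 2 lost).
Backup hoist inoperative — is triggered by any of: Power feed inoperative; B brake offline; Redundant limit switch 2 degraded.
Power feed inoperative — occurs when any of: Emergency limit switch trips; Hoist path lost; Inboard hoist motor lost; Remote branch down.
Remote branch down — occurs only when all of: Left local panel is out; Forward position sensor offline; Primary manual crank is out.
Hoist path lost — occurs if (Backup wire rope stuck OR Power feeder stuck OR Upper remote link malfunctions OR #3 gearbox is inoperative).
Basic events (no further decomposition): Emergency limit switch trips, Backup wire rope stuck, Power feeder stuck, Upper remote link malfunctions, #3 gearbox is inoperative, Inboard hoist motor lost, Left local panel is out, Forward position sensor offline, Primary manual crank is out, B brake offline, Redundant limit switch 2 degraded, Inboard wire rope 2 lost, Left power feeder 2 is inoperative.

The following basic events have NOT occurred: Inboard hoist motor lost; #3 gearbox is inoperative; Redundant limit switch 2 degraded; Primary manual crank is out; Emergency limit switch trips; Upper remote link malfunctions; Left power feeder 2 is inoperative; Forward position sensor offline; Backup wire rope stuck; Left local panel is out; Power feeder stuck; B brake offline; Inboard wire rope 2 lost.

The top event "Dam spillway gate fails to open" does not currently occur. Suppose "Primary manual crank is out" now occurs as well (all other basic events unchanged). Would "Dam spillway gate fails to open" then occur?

Counterfactual: set "Primary manual crank is out" to occurred.
Hoist path lost [OR]: Backup wire rope stuck=not, Power feeder stuck=not, Upper remote link malfunctions=not, #3 gearbox is inoperative=not → no input occurs → does not occur.
Remote branch down [AND]: Left local panel is out=not, Forward position sensor offline=not, Primary manual crank is out=occurs → not all inputs occur → does not occur.
Power feed inoperative [OR]: Emergency limit switch trips=not, Hoist path lost=not, Inboard hoist motor lost=not, Remote branch down=not → no input occurs → does not occur.
Backup hoist inoperative [OR]: Power feed inoperative=not, B brake offline=not, Redundant limit switch 2 degraded=not → no input occurs → does not occur.
Local branch unavailable [OR]: Backup hoist inoperative=not, Inboard wire rope 2 lost=not → no input occurs → does not occur.
Dam spillway gate fails to open [OR]: Local branch unavailable=not, Left power feeder 2 is inoperative=not → no input occurs → does not occur.

No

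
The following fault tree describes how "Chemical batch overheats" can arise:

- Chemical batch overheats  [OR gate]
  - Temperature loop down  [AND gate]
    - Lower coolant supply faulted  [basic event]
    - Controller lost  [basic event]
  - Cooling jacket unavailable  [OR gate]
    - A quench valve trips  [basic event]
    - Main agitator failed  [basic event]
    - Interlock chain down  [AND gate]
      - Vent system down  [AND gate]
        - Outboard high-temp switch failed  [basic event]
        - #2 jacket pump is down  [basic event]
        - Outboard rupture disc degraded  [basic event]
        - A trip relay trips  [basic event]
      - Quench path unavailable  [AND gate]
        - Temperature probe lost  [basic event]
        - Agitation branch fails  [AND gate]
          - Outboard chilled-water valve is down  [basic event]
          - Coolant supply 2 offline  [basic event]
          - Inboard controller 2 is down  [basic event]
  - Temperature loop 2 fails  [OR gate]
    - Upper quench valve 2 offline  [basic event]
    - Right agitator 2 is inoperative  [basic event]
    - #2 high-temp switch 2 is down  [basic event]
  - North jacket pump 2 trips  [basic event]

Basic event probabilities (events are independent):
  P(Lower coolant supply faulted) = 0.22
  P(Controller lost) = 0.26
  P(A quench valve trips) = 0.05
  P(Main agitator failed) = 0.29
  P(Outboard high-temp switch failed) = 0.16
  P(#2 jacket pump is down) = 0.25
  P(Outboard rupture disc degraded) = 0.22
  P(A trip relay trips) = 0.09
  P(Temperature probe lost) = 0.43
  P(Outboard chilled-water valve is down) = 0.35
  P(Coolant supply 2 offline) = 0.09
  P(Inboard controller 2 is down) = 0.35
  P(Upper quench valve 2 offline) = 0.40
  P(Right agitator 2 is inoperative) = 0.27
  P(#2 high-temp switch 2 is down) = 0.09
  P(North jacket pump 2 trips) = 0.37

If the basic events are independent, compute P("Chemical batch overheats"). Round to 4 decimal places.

0.8403

P(Temperature loop down) [AND] = 0.22 × 0.26 = 0.057200
P(Vent system down) [AND] = 0.16 × 0.25 × 0.22 × 0.09 = 0.000792
P(Agitation branch fails) [AND] = 0.35 × 0.09 × 0.35 = 0.011025
P(Quench path unavailable) [AND] = 0.43 × 0.011025 = 0.004741
P(Interlock chain down) [AND] = 0.000792 × 0.004741 = 0.000004
P(Cooling jacket unavailable) [OR] = 1 − (1−0.05) × (1−0.29) × (1−0.000004) = 0.325503
P(Temperature loop 2 fails) [OR] = 1 − (1−0.40) × (1−0.27) × (1−0.09) = 0.601420
P(Chemical batch overheats) [OR] = 1 − (1−0.057200) × (1−0.325503) × (1−0.601420) × (1−0.37) = 0.840318
Rounded to 4 decimal places: P(Chemical batch overheats) ≈ 0.8403.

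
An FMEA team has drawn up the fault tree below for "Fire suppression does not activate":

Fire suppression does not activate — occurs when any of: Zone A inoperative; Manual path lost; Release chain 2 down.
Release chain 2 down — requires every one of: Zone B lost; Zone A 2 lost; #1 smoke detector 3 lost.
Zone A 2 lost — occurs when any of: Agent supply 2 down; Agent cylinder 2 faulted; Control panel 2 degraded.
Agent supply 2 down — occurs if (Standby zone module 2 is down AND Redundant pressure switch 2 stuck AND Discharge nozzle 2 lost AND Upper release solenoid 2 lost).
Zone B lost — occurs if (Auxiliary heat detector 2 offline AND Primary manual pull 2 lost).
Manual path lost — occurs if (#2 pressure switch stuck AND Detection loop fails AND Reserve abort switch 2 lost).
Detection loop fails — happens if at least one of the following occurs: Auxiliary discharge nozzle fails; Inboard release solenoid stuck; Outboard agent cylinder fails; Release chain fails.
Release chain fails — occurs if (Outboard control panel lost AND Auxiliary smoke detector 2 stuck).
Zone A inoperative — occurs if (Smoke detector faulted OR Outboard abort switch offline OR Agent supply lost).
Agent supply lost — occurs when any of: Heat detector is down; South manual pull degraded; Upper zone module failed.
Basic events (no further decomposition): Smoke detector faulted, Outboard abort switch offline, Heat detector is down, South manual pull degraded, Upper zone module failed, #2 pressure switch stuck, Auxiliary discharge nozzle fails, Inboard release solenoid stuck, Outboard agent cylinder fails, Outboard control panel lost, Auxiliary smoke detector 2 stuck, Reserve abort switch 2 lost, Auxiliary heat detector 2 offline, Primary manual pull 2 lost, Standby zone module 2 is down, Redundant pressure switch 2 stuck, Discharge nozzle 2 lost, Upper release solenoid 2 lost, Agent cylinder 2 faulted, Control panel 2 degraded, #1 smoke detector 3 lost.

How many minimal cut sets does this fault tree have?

12

Agent supply lost [OR]: union of children's cut sets → 3 cut set(s).
Zone A inoperative [OR]: union of children's cut sets → 5 cut set(s).
Release chain fails [AND]: one cut set from each child combined → 1 × 1 = 1 cut set(s).
Detection loop fails [OR]: union of children's cut sets → 4 cut set(s).
Manual path lost [AND]: one cut set from each child combined → 1 × 4 × 1 = 4 cut set(s).
Zone B lost [AND]: one cut set from each child combined → 1 × 1 = 1 cut set(s).
Agent supply 2 down [AND]: one cut set from each child combined → 1 × 1 × 1 × 1 = 1 cut set(s).
Zone A 2 lost [OR]: union of children's cut sets → 3 cut set(s).
Release chain 2 down [AND]: one cut set from each child combined → 1 × 3 × 1 = 3 cut set(s).
Fire suppression does not activate [OR]: union of children's cut sets → 12 cut set(s).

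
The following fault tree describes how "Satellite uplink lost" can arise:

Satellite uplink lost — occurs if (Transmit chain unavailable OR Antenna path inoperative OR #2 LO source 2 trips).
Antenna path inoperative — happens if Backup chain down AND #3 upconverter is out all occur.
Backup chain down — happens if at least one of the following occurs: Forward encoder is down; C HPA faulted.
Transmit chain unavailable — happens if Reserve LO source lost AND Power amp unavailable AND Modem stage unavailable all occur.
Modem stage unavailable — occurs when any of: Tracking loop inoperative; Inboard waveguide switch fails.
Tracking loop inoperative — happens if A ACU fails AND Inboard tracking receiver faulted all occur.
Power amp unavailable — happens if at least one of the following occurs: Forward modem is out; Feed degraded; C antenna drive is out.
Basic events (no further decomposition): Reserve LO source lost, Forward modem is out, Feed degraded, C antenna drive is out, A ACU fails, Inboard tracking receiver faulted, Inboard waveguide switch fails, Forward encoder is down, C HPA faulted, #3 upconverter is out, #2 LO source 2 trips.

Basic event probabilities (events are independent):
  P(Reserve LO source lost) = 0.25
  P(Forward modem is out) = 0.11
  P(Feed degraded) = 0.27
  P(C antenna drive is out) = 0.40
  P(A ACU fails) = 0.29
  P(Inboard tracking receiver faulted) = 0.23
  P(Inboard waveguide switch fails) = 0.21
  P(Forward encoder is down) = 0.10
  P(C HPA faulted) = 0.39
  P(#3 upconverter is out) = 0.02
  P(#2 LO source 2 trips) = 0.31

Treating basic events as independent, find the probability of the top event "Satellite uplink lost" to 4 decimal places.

0.3436

P(Power amp unavailable) [OR] = 1 − (1−0.11) × (1−0.27) × (1−0.40) = 0.610180
P(Tracking loop inoperative) [AND] = 0.29 × 0.23 = 0.066700
P(Modem stage unavailable) [OR] = 1 − (1−0.066700) × (1−0.21) = 0.262693
P(Transmit chain unavailable) [AND] = 0.25 × 0.610180 × 0.262693 = 0.040073
P(Backup chain down) [OR] = 1 − (1−0.10) × (1−0.39) = 0.451000
P(Antenna path inoperative) [AND] = 0.451000 × 0.02 = 0.009020
P(Satellite uplink lost) [OR] = 1 − (1−0.040073) × (1−0.009020) × (1−0.31) = 0.343625
Rounded to 4 decimal places: P(Satellite uplink lost) ≈ 0.3436.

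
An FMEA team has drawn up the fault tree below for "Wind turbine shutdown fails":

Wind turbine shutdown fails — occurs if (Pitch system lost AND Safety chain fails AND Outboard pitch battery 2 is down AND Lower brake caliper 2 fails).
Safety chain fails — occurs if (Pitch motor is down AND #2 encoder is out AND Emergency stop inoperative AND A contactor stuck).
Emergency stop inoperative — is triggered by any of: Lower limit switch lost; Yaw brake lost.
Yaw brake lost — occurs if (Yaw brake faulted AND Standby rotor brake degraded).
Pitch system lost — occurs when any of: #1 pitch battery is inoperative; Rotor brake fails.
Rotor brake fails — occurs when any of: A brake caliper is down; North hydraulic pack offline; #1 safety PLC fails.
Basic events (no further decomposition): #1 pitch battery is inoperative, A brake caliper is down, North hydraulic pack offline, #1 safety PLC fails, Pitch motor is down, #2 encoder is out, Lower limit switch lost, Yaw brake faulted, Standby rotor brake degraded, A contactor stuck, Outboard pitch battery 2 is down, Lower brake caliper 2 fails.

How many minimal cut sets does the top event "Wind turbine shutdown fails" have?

Rotor brake fails [OR]: union of children's cut sets → 3 cut set(s).
Pitch system lost [OR]: union of children's cut sets → 4 cut set(s).
Yaw brake lost [AND]: one cut set from each child combined → 1 × 1 = 1 cut set(s).
Emergency stop inoperative [OR]: union of children's cut sets → 2 cut set(s).
Safety chain fails [AND]: one cut set from each child combined → 1 × 1 × 2 × 1 = 2 cut set(s).
Wind turbine shutdown fails [AND]: one cut set from each child combined → 4 × 2 × 1 × 1 = 8 cut set(s).
Minimal cut sets: {#1 pitch battery is inoperative, #2 encoder is out, A contactor stuck, Lower brake caliper 2 fails, Lower limit switch lost, Outboard pitch battery 2 is down, Pitch motor is down}; {#1 pitch battery is inoperative, #2 encoder is out, A contactor stuck, Lower brake caliper 2 fails, Outboard pitch battery 2 is down, Pitch motor is down, Standby rotor brake degraded, Yaw brake faulted}; {#2 encoder is out, A brake caliper is down, A contactor stuck, Lower brake caliper 2 fails, Lower limit switch lost, Outboard pitch battery 2 is down, Pitch motor is down}; {#2 encoder is out, A brake caliper is down, A contactor stuck, Lower brake caliper 2 fails, Outboard pitch battery 2 is down, Pitch motor is down, Standby rotor brake degraded, Yaw brake faulted}; {#2 encoder is out, A contactor stuck, Lower brake caliper 2 fails, Lower limit switch lost, North hydraulic pack offline, Outboard pitch battery 2 is down, Pitch motor is down}; {#2 encoder is out, A contactor stuck, Lower brake caliper 2 fails, North hydraulic pack offline, Outboard pitch battery 2 is down, Pitch motor is down, Standby rotor brake degraded, Yaw brake faulted}; {#1 safety PLC fails, #2 encoder is out, A contactor stuck, Lower brake caliper 2 fails, Lower limit switch lost, Outboard pitch battery 2 is down, Pitch motor is down}; {#1 safety PLC fails, #2 encoder is out, A contactor stuck, Lower brake caliper 2 fails, Outboard pitch battery 2 is down, Pitch motor is down, Standby rotor brake degraded, Yaw brake faulted}.

8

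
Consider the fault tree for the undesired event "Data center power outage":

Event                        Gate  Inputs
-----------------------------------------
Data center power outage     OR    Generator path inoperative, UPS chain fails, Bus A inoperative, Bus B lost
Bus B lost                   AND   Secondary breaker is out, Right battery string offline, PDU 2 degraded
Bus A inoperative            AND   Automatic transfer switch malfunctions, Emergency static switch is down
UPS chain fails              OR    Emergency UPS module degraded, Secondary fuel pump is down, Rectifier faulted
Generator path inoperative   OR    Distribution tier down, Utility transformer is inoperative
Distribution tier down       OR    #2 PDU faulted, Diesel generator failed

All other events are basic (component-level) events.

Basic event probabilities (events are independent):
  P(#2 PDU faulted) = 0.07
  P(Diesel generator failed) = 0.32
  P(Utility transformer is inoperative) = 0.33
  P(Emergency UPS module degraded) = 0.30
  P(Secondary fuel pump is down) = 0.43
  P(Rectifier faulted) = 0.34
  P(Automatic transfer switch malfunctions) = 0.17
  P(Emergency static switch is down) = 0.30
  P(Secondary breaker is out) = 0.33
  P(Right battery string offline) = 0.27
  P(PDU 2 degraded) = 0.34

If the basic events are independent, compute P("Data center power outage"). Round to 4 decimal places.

0.8973

P(Distribution tier down) [OR] = 1 − (1−0.07) × (1−0.32) = 0.367600
P(Generator path inoperative) [OR] = 1 − (1−0.367600) × (1−0.33) = 0.576292
P(UPS chain fails) [OR] = 1 − (1−0.30) × (1−0.43) × (1−0.34) = 0.736660
P(Bus A inoperative) [AND] = 0.17 × 0.30 = 0.051000
P(Bus B lost) [AND] = 0.33 × 0.27 × 0.34 = 0.030294
P(Data center power outage) [OR] = 1 − (1−0.576292) × (1−0.736660) × (1−0.051000) × (1−0.030294) = 0.897319
Rounded to 4 decimal places: P(Data center power outage) ≈ 0.8973.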